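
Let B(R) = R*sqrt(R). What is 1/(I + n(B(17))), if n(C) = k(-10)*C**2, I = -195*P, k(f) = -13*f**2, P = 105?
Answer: -1/6407375 ≈ -1.5607e-7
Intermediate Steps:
B(R) = R**(3/2)
I = -20475 (I = -195*105 = -20475)
n(C) = -1300*C**2 (n(C) = (-13*(-10)**2)*C**2 = (-13*100)*C**2 = -1300*C**2)
1/(I + n(B(17))) = 1/(-20475 - 1300*(17**(3/2))**2) = 1/(-20475 - 1300*(17*sqrt(17))**2) = 1/(-20475 - 1300*4913) = 1/(-20475 - 6386900) = 1/(-6407375) = -1/6407375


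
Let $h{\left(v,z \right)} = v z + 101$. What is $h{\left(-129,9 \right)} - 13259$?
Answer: $-14319$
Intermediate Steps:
$h{\left(v,z \right)} = 101 + v z$
$h{\left(-129,9 \right)} - 13259 = \left(101 - 1161\right) - 13259 = -1060 - 13259 = -14319$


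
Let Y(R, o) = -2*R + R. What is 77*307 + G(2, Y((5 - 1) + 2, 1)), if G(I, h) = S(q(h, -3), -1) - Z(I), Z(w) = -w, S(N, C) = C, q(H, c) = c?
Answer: 23640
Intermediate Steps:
Y(R, o) = -R
G(I, h) = -1 + I (G(I, h) = -1 - (-1)*I = -1 + I)
77*307 + G(2, Y((5 - 1) + 2, 1)) = 77*307 + (-1 + 2) = 23639 + 1 = 23640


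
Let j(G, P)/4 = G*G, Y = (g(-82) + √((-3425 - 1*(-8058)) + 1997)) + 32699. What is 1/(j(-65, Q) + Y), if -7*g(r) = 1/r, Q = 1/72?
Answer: 16341680698/810528864984049 - 329476*√6630/810528864984049 ≈ 2.0129e-5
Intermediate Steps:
Q = 1/72 ≈ 0.013889
g(r) = -1/(7*r)
Y = 18769227/574 + √6630 (Y = (-⅐/(-82) + √((-3425 - 1*(-8058)) + 1997)) + 32699 = (-⅐*(-1/82) + √((-3425 + 8058) + 1997)) + 32699 = (1/574 + √(4633 + 1997)) + 32699 = (1/574 + √6630) + 32699 = 18769227/574 + √6630 ≈ 32780.)
j(G, P) = 4*G² (j(G, P) = 4*(G*G) = 4*G²)
1/(j(-65, Q) + Y) = 1/(4*(-65)² + (18769227/574 + √6630)) = 1/(4*4225 + (18769227/574 + √6630)) = 1/(16900 + (18769227/574 + √6630)) = 1/(28469827/574 + √6630)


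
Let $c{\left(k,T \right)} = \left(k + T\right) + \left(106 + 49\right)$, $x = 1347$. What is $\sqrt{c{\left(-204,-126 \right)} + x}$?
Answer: $2 \sqrt{293} \approx 34.234$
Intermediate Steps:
$c{\left(k,T \right)} = 155 + T + k$ ($c{\left(k,T \right)} = \left(T + k\right) + 155 = 155 + T + k$)
$\sqrt{c{\left(-204,-126 \right)} + x} = \sqrt{\left(155 - 126 - 204\right) + 1347} = \sqrt{-175 + 1347} = \sqrt{1172} = 2 \sqrt{293}$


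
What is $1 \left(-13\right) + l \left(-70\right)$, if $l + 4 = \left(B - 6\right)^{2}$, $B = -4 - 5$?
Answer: $-15483$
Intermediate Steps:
$B = -9$ ($B = -4 - 5 = -9$)
$l = 221$ ($l = -4 + \left(-9 - 6\right)^{2} = -4 + \left(-15\right)^{2} = -4 + 225 = 221$)
$1 \left(-13\right) + l \left(-70\right) = 1 \left(-13\right) + 221 \left(-70\right) = -13 - 15470 = -15483$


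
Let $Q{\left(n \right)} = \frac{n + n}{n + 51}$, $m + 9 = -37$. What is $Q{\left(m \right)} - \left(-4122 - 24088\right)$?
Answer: $\frac{140958}{5} \approx 28192.0$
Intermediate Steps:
$m = -46$ ($m = -9 - 37 = -46$)
$Q{\left(n \right)} = \frac{2 n}{51 + n}$
$Q{\left(m \right)} - \left(-4122 - 24088\right) = 2 \left(-46\right) \frac{1}{51 - 46} - \left(-4122 - 24088\right) = 2 \left(-46\right) \frac{1}{5} - -28210 = 2 \left(-46\right) \frac{1}{5} + 28210 = - \frac{92}{5} + 28210 = \frac{140958}{5}$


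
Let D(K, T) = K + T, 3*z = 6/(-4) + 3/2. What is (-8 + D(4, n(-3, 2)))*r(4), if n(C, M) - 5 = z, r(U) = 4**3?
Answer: 64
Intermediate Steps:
r(U) = 64
z = 0 (z = (6/(-4) + 3/2)/3 = (6*(-1/4) + 3*(1/2))/3 = (-3/2 + 3/2)/3 = (1/3)*0 = 0)
n(C, M) = 5 (n(C, M) = 5 + 0 = 5)
(-8 + D(4, n(-3, 2)))*r(4) = (-8 + (4 + 5))*64 = (-8 + 9)*64 = 1*64 = 64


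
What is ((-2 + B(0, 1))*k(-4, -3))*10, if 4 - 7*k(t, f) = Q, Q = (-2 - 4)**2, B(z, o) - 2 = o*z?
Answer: 0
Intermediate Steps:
B(z, o) = 2 + o*z
Q = 36 (Q = (-6)**2 = 36)
k(t, f) = -32/7 (k(t, f) = 4/7 - 1/7*36 = 4/7 - 36/7 = -32/7)
((-2 + B(0, 1))*k(-4, -3))*10 = ((-2 + (2 + 1*0))*(-32/7))*10 = ((-2 + (2 + 0))*(-32/7))*10 = ((-2 + 2)*(-32/7))*10 = (0*(-32/7))*10 = 0*10 = 0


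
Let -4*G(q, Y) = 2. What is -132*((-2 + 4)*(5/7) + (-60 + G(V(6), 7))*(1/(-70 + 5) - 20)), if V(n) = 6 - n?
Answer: -72814302/455 ≈ -1.6003e+5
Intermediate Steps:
G(q, Y) = -1/2 (G(q, Y) = -1/4*2 = -1/2)
-132*((-2 + 4)*(5/7) + (-60 + G(V(6), 7))*(1/(-70 + 5) - 20)) = -132*((-2 + 4)*(5/7) + (-60 - 1/2)*(1/(-70 + 5) - 20)) = -132*(2*(5*(1/7)) - 121*(1/(-65) - 20)/2) = -132*(2*(5/7) - 121*(-1/65 - 20)/2) = -132*(10/7 - 121/2*(-1301/65)) = -132*(10/7 + 157421/130) = -132*1103247/910 = -72814302/455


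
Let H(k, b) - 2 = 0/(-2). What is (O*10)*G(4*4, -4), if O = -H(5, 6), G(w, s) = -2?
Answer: 40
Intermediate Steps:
H(k, b) = 2 (H(k, b) = 2 + 0/(-2) = 2 + 0*(-½) = 2 + 0 = 2)
O = -2 (O = -1*2 = -2)
(O*10)*G(4*4, -4) = -2*10*(-2) = -20*(-2) = 40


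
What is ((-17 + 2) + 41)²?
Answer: 676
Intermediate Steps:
((-17 + 2) + 41)² = (-15 + 41)² = 26² = 676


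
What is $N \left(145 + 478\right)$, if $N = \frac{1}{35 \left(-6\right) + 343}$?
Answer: $\frac{89}{19} \approx 4.6842$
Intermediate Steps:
$N = \frac{1}{133}$ ($N = \frac{1}{-210 + 343} = \frac{1}{133} \approx 0.0075188$)
$N \left(145 + 478\right) = \frac{145 + 478}{133} = \frac{1}{133} \cdot 623 = \frac{89}{19}$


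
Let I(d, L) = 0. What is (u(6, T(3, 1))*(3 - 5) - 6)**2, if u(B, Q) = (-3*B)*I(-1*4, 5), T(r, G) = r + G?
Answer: 36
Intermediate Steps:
T(r, G) = G + r
u(B, Q) = 0 (u(B, Q) = -3*B*0 = 0)
(u(6, T(3, 1))*(3 - 5) - 6)**2 = (0*(3 - 5) - 6)**2 = (0*(-2) - 6)**2 = (0 - 6)**2 = (-6)**2 = 36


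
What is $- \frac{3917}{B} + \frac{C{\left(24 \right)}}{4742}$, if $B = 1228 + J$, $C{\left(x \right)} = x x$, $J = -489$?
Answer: $- \frac{9074375}{1752169} \approx -5.1789$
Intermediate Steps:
$C{\left(x \right)} = x^{2}$
$B = 739$ ($B = 1228 - 489 = 739$)
$- \frac{3917}{B} + \frac{C{\left(24 \right)}}{4742} = - \frac{3917}{739} + \frac{24^{2}}{4742} = \left(-3917\right) \frac{1}{739} + 576 \cdot \frac{1}{4742} = - \frac{3917}{739} + \frac{288}{2371} = - \frac{9074375}{1752169}$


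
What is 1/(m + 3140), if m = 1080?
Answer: 1/4220 ≈ 0.00023697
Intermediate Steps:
1/(m + 3140) = 1/(1080 + 3140) = 1/4220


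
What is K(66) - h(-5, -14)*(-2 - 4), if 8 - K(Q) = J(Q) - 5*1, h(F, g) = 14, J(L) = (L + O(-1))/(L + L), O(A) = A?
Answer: 12739/132 ≈ 96.508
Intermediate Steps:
J(L) = (-1 + L)/(2*L) (J(L) = (L - 1)/(L + L) = (-1 + L)/((2*L)) = (-1 + L)*(1/(2*L)) = (-1 + L)/(2*L))
K(Q) = 13 - (-1 + Q)/(2*Q) (K(Q) = 8 - ((-1 + Q)/(2*Q) - 5*1) = 8 - ((-1 + Q)/(2*Q) - 5) = 8 - (-5 + (-1 + Q)/(2*Q)) = 8 + (5 - (-1 + Q)/(2*Q)) = 13 - (-1 + Q)/(2*Q))
K(66) - h(-5, -14)*(-2 - 4) = (½)*(1 + 25*66)/66 - 14*(-2 - 4) = (½)*(1/66)*(1 + 1650) - 14*(-6) = (½)*(1/66)*1651 - 1*(-84) = 1651/132 + 84 = 12739/132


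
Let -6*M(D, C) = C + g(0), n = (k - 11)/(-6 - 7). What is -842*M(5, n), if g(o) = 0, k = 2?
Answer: 1263/13 ≈ 97.154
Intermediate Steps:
n = 9/13 (n = (2 - 11)/(-6 - 7) = -9/(-13) = -9*(-1/13) = 9/13 ≈ 0.69231)
M(D, C) = -C/6 (M(D, C) = -(C + 0)/6 = -C/6)
-842*M(5, n) = -(-421)*9/(3*13) = -842*(-3/26) = 1263/13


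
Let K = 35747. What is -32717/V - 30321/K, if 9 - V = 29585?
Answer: 272760703/1057253272 ≈ 0.25799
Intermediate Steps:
V = -29576 (V = 9 - 1*29585 = 9 - 29585 = -29576)
-32717/V - 30321/K = -32717/(-29576) - 30321/35747 = -32717*(-1/29576) - 30321*1/35747 = 32717/29576 - 30321/35747 = 272760703/1057253272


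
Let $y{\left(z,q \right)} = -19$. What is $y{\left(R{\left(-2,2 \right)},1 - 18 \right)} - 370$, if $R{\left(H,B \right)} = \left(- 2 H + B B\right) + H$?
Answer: $-389$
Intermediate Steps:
$R{\left(H,B \right)} = B^{2} - H$ ($R{\left(H,B \right)} = \left(- 2 H + B^{2}\right) + H = \left(B^{2} - 2 H\right) + H = B^{2} - H$)
$y{\left(R{\left(-2,2 \right)},1 - 18 \right)} - 370 = -19 - 370 = -389$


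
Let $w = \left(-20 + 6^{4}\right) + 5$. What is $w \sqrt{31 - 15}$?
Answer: $5124$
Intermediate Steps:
$w = 1281$ ($w = \left(-20 + 1296\right) + 5 = 1276 + 5 = 1281$)
$w \sqrt{31 - 15} = 1281 \sqrt{31 - 15} = 1281 \sqrt{16} = 1281 \cdot 4 = 5124$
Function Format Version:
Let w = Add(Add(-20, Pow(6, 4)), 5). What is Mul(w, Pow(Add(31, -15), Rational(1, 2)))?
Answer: 5124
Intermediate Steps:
w = 1281 (w = Add(Add(-20, 1296), 5) = Add(1276, 5) = 1281)
Mul(w, Pow(Add(31, -15), Rational(1, 2))) = Mul(1281, Pow(Add(31, -15), Rational(1, 2))) = Mul(1281, Pow(16, Rational(1, 2))) = Mul(1281, 4) = 5124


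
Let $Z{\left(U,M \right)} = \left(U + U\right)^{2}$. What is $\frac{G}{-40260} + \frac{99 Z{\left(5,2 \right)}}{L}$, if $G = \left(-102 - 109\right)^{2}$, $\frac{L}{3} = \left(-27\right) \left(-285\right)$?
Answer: $- \frac{4660691}{6884460} \approx -0.67699$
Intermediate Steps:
$Z{\left(U,M \right)} = 4 U^{2}$ ($Z{\left(U,M \right)} = \left(2 U\right)^{2} = 4 U^{2}$)
$L = 23085$ ($L = 3 \left(\left(-27\right) \left(-285\right)\right) = 3 \cdot 7695 = 23085$)
$G = 44521$ ($G = \left(-211\right)^{2} = 44521$)
$\frac{G}{-40260} + \frac{99 Z{\left(5,2 \right)}}{L} = \frac{44521}{-40260} + \frac{99 \cdot 4 \cdot 5^{2}}{23085} = 44521 \left(- \frac{1}{40260}\right) + 99 \cdot 4 \cdot 25 \cdot \frac{1}{23085} = - \frac{44521}{40260} + 99 \cdot 100 \cdot \frac{1}{23085} = - \frac{44521}{40260} + 9900 \cdot \frac{1}{23085} = - \frac{44521}{40260} + \frac{220}{513} = - \frac{4660691}{6884460}$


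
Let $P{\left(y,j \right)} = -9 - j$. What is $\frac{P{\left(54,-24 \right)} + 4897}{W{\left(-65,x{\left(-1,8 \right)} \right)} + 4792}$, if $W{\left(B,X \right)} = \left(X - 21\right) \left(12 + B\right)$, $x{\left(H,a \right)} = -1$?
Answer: $\frac{2456}{2979} \approx 0.82444$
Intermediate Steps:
$W{\left(B,X \right)} = \left(-21 + X\right) \left(12 + B\right)$
$\frac{P{\left(54,-24 \right)} + 4897}{W{\left(-65,x{\left(-1,8 \right)} \right)} + 4792} = \frac{\left(-9 - -24\right) + 4897}{\left(-252 - -1365 + 12 \left(-1\right) - -65\right) + 4792} = \frac{\left(-9 + 24\right) + 4897}{\left(-252 + 1365 - 12 + 65\right) + 4792} = \frac{15 + 4897}{1166 + 4792} = \frac{4912}{5958} = 4912 \cdot \frac{1}{5958} = \frac{2456}{2979}$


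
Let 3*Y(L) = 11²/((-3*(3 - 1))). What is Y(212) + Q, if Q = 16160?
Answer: 290759/18 ≈ 16153.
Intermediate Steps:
Y(L) = -121/18 (Y(L) = (11²/((-3*(3 - 1))))/3 = (121/((-3*2)))/3 = (121/(-6))/3 = (121*(-⅙))/3 = (⅓)*(-121/6) = -121/18)
Y(212) + Q = -121/18 + 16160 = 290759/18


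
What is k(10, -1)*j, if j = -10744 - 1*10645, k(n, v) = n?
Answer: -213890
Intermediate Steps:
j = -21389 (j = -10744 - 10645 = -21389)
k(10, -1)*j = 10*(-21389) = -213890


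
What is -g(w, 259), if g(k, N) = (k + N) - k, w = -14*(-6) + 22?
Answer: -259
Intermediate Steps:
w = 106 (w = 84 + 22 = 106)
g(k, N) = N (g(k, N) = (N + k) - k = N)
-g(w, 259) = -1*259 = -259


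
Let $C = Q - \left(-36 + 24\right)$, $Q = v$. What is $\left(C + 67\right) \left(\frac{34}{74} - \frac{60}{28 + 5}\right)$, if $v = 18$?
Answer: $- \frac{53641}{407} \approx -131.8$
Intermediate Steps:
$Q = 18$
$C = 30$ ($C = 18 - \left(-36 + 24\right) = 18 - -12 = 18 + 12 = 30$)
$\left(C + 67\right) \left(\frac{34}{74} - \frac{60}{28 + 5}\right) = \left(30 + 67\right) \left(\frac{34}{74} - \frac{60}{28 + 5}\right) = 97 \left(34 \cdot \frac{1}{74} - \frac{60}{33}\right) = 97 \left(\frac{17}{37} - \frac{20}{11}\right) = 97 \left(- \frac{553}{407}\right) = - \frac{53641}{407}$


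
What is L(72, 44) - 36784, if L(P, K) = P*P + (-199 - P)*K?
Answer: -43524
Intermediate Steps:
L(P, K) = P² + K*(-199 - P)
L(72, 44) - 36784 = (72² - 199*44 - 1*44*72) - 36784 = (5184 - 8756 - 3168) - 36784 = -6740 - 36784 = -43524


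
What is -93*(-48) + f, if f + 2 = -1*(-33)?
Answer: 4495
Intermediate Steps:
f = 31 (f = -2 - 1*(-33) = -2 + 33 = 31)
-93*(-48) + f = -93*(-48) + 31 = 4464 + 31 = 4495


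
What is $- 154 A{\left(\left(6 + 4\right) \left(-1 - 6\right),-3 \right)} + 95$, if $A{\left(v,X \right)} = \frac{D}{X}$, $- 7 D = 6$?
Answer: $51$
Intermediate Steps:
$D = - \frac{6}{7}$ ($D = \left(- \frac{1}{7}\right) 6 = - \frac{6}{7} \approx -0.85714$)
$A{\left(v,X \right)} = - \frac{6}{7 X}$
$- 154 A{\left(\left(6 + 4\right) \left(-1 - 6\right),-3 \right)} + 95 = - 154 \left(- \frac{6}{7 \left(-3\right)}\right) + 95 = - 154 \left(\left(- \frac{6}{7}\right) \left(- \frac{1}{3}\right)\right) + 95 = \left(-154\right) \frac{2}{7} + 95 = -44 + 95 = 51$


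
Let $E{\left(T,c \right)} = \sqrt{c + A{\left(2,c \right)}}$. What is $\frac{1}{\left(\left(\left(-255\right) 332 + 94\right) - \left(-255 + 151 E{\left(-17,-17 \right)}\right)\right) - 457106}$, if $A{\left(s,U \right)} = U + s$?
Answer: $\frac{i}{- 541417 i + 604 \sqrt{2}} \approx -1.847 \cdot 10^{-6} + 2.914 \cdot 10^{-9} i$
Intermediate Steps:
$E{\left(T,c \right)} = \sqrt{2 + 2 c}$ ($E{\left(T,c \right)} = \sqrt{c + \left(c + 2\right)} = \sqrt{c + \left(2 + c\right)} = \sqrt{2 + 2 c}$)
$\frac{1}{\left(\left(\left(-255\right) 332 + 94\right) - \left(-255 + 151 E{\left(-17,-17 \right)}\right)\right) - 457106} = \frac{1}{\left(\left(\left(-255\right) 332 + 94\right) + \left(- 151 \sqrt{2 + 2 \left(-17\right)} + 255\right)\right) - 457106} = \frac{1}{\left(\left(-84660 + 94\right) + \left(- 151 \sqrt{2 - 34} + 255\right)\right) - 457106} = \frac{1}{\left(-84566 + \left(- 151 \sqrt{-32} + 255\right)\right) - 457106} = \frac{1}{\left(-84566 + \left(- 151 \cdot 4 i \sqrt{2} + 255\right)\right) - 457106} = \frac{1}{\left(-84566 + \left(- 604 i \sqrt{2} + 255\right)\right) - 457106} = \frac{1}{\left(-84566 + \left(255 - 604 i \sqrt{2}\right)\right) - 457106} = \frac{1}{\left(-84311 - 604 i \sqrt{2}\right) - 457106} = \frac{1}{-541417 - 604 i \sqrt{2}}$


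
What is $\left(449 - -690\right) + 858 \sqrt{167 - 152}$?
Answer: $1139 + 858 \sqrt{15} \approx 4462.0$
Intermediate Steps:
$\left(449 - -690\right) + 858 \sqrt{167 - 152} = \left(449 + 690\right) + 858 \sqrt{15} = 1139 + 858 \sqrt{15}$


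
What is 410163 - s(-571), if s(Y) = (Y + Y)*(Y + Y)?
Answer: -894001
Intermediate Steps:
s(Y) = 4*Y² (s(Y) = (2*Y)*(2*Y) = 4*Y²)
410163 - s(-571) = 410163 - 4*(-571)² = 410163 - 4*326041 = 410163 - 1*1304164 = 410163 - 1304164 = -894001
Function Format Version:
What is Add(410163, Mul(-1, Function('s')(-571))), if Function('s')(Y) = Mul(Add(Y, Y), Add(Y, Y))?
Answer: -894001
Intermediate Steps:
Function('s')(Y) = Mul(4, Pow(Y, 2)) (Function('s')(Y) = Mul(Mul(2, Y), Mul(2, Y)) = Mul(4, Pow(Y, 2)))
Add(410163, Mul(-1, Function('s')(-571))) = Add(410163, Mul(-1, Mul(4, Pow(-571, 2)))) = Add(410163, Mul(-1, Mul(4, 326041))) = Add(410163, Mul(-1, 1304164)) = Add(410163, -1304164) = -894001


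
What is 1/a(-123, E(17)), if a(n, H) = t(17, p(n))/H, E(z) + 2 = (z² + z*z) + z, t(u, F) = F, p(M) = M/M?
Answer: 593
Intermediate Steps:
p(M) = 1
E(z) = -2 + z + 2*z² (E(z) = -2 + ((z² + z*z) + z) = -2 + ((z² + z²) + z) = -2 + (2*z² + z) = -2 + (z + 2*z²) = -2 + z + 2*z²)
a(n, H) = 1/H
1/a(-123, E(17)) = 1/(1/(-2 + 17 + 2*17²)) = 1/(1/(-2 + 17 + 2*289)) = 1/(1/(-2 + 17 + 578)) = 1/(1/593) = 593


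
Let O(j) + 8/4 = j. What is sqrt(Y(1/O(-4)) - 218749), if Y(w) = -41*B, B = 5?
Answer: I*sqrt(218954) ≈ 467.93*I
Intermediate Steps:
O(j) = -2 + j
Y(w) = -205 (Y(w) = -41*5 = -205)
sqrt(Y(1/O(-4)) - 218749) = sqrt(-205 - 218749) = sqrt(-218954) = I*sqrt(218954)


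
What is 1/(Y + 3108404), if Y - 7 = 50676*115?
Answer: 1/8936151 ≈ 1.1191e-7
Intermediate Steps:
Y = 5827747 (Y = 7 + 50676*115 = 7 + 5827740 = 5827747)
1/(Y + 3108404) = 1/(5827747 + 3108404) = 1/8936151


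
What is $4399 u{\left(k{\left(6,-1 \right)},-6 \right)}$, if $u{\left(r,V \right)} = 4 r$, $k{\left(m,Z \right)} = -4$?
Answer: $-70384$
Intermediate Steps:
$4399 u{\left(k{\left(6,-1 \right)},-6 \right)} = 4399 \cdot 4 \left(-4\right) = 4399 \left(-16\right) = -70384$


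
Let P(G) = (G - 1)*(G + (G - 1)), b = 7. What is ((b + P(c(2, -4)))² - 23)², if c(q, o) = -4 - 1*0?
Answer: 7187761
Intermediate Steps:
c(q, o) = -4 (c(q, o) = -4 + 0 = -4)
P(G) = (-1 + G)*(-1 + 2*G) (P(G) = (-1 + G)*(G + (-1 + G)) = (-1 + G)*(-1 + 2*G))
((b + P(c(2, -4)))² - 23)² = ((7 + (1 - 3*(-4) + 2*(-4)²))² - 23)² = ((7 + (1 + 12 + 2*16))² - 23)² = ((7 + (1 + 12 + 32))² - 23)² = ((7 + 45)² - 23)² = (52² - 23)² = (2704 - 23)² = 2681² = 7187761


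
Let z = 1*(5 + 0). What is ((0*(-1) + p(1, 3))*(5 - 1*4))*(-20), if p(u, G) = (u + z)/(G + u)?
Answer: -30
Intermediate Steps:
z = 5 (z = 1*5 = 5)
p(u, G) = (5 + u)/(G + u) (p(u, G) = (u + 5)/(G + u) = (5 + u)/(G + u))
((0*(-1) + p(1, 3))*(5 - 1*4))*(-20) = ((0*(-1) + (5 + 1)/(3 + 1))*(5 - 1*4))*(-20) = ((0 + 6/4)*(5 - 4))*(-20) = ((0 + (1/4)*6)*1)*(-20) = ((0 + 3/2)*1)*(-20) = ((3/2)*1)*(-20) = (3/2)*(-20) = -30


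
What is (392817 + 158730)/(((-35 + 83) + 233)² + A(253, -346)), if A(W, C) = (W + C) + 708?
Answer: 551547/79576 ≈ 6.9311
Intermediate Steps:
A(W, C) = 708 + C + W (A(W, C) = (C + W) + 708 = 708 + C + W)
(392817 + 158730)/(((-35 + 83) + 233)² + A(253, -346)) = (392817 + 158730)/(((-35 + 83) + 233)² + (708 - 346 + 253)) = 551547/((48 + 233)² + 615) = 551547/(281² + 615) = 551547/(78961 + 615) = 551547/79576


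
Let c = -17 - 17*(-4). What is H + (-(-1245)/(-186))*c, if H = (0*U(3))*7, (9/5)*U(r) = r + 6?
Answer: -21165/62 ≈ -341.37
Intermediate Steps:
c = 51 (c = -17 + 68 = 51)
U(r) = 10/3 + 5*r/9 (U(r) = 5*(r + 6)/9 = 5*(6 + r)/9 = 10/3 + 5*r/9)
H = 0 (H = (0*(10/3 + (5/9)*3))*7 = (0*(10/3 + 5/3))*7 = (0*5)*7 = 0*7 = 0)
H + (-(-1245)/(-186))*c = 0 - (-1245)/(-186)*51 = 0 - (-1245)*(-1)/186*51 = 0 - 5*83/62*51 = 0 - 415/62*51 = 0 - 21165/62 = -21165/62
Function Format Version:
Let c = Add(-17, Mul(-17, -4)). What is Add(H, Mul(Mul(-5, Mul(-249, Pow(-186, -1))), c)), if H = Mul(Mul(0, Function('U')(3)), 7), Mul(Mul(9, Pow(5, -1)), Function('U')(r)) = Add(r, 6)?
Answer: Rational(-21165, 62) ≈ -341.37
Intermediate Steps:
c = 51 (c = Add(-17, 68) = 51)
Function('U')(r) = Add(Rational(10, 3), Mul(Rational(5, 9), r)) (Function('U')(r) = Mul(Rational(5, 9), Add(r, 6)) = Mul(Rational(5, 9), Add(6, r)) = Add(Rational(10, 3), Mul(Rational(5, 9), r)))
H = 0 (H = Mul(Mul(0, Add(Rational(10, 3), Mul(Rational(5, 9), 3))), 7) = Mul(Mul(0, Add(Rational(10, 3), Rational(5, 3))), 7) = Mul(Mul(0, 5), 7) = Mul(0, 7) = 0)
Add(H, Mul(Mul(-5, Mul(-249, Pow(-186, -1))), c)) = Add(0, Mul(Mul(-5, Mul(-249, Pow(-186, -1))), 51)) = Add(0, Mul(Mul(-5, Mul(-249, Rational(-1, 186))), 51)) = Add(0, Mul(Mul(-5, Rational(83, 62)), 51)) = Add(0, Mul(Rational(-415, 62), 51)) = Add(0, Rational(-21165, 62)) = Rational(-21165, 62)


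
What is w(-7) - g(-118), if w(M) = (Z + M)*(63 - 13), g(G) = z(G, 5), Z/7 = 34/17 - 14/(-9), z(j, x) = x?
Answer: 8005/9 ≈ 889.44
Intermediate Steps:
Z = 224/9 (Z = 7*(34/17 - 14/(-9)) = 7*(34*(1/17) - 14*(-⅑)) = 7*(2 + 14/9) = 7*(32/9) = 224/9 ≈ 24.889)
g(G) = 5
w(M) = 11200/9 + 50*M (w(M) = (224/9 + M)*(63 - 13) = (224/9 + M)*50 = 11200/9 + 50*M)
w(-7) - g(-118) = (11200/9 + 50*(-7)) - 1*5 = (11200/9 - 350) - 5 = 8050/9 - 5 = 8005/9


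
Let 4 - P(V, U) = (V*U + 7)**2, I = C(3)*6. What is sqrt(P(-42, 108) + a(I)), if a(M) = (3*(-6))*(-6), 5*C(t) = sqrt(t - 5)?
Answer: 3*I*sqrt(2279081) ≈ 4529.0*I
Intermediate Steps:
C(t) = sqrt(-5 + t)/5 (C(t) = sqrt(t - 5)/5 = sqrt(-5 + t)/5)
I = 6*I*sqrt(2)/5 (I = (sqrt(-5 + 3)/5)*6 = (sqrt(-2)/5)*6 = ((I*sqrt(2))/5)*6 = (I*sqrt(2)/5)*6 = 6*I*sqrt(2)/5 ≈ 1.6971*I)
P(V, U) = 4 - (7 + U*V)**2 (P(V, U) = 4 - (V*U + 7)**2 = 4 - (U*V + 7)**2 = 4 - (7 + U*V)**2)
a(M) = 108 (a(M) = -18*(-6) = 108)
sqrt(P(-42, 108) + a(I)) = sqrt((4 - (7 + 108*(-42))**2) + 108) = sqrt((4 - (7 - 4536)**2) + 108) = sqrt((4 - 1*(-4529)**2) + 108) = sqrt((4 - 1*20511841) + 108) = sqrt((4 - 20511841) + 108) = sqrt(-20511837 + 108) = sqrt(-20511729) = 3*I*sqrt(2279081)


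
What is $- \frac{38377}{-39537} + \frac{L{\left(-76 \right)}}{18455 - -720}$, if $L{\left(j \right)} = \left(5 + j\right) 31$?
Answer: $\frac{648858038}{758121975} \approx 0.85588$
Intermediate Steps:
$L{\left(j \right)} = 155 + 31 j$
$- \frac{38377}{-39537} + \frac{L{\left(-76 \right)}}{18455 - -720} = - \frac{38377}{-39537} + \frac{155 + 31 \left(-76\right)}{18455 - -720} = \left(-38377\right) \left(- \frac{1}{39537}\right) + \frac{155 - 2356}{18455 + 720} = \frac{38377}{39537} - \frac{2201}{19175} = \frac{648858038}{758121975}$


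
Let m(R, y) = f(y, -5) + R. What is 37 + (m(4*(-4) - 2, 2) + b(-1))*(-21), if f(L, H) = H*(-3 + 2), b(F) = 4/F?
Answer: 394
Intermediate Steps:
f(L, H) = -H (f(L, H) = H*(-1) = -H)
m(R, y) = 5 + R (m(R, y) = -1*(-5) + R = 5 + R)
37 + (m(4*(-4) - 2, 2) + b(-1))*(-21) = 37 + ((5 + (4*(-4) - 2)) + 4/(-1))*(-21) = 37 + ((5 + (-16 - 2)) + 4*(-1))*(-21) = 37 + ((5 - 18) - 4)*(-21) = 37 + (-13 - 4)*(-21) = 37 - 17*(-21) = 37 + 357 = 394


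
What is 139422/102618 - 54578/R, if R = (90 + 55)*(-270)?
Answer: 10592966/3848175 ≈ 2.7527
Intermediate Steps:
R = -39150 (R = 145*(-270) = -39150)
139422/102618 - 54578/R = 139422/102618 - 54578/(-39150) = 139422*(1/102618) - 54578*(-1/39150) = 23237/17103 + 941/675 = 10592966/3848175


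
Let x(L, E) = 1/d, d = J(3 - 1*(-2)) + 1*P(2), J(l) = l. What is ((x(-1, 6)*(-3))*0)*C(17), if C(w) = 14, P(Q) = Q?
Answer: 0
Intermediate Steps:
d = 7 (d = (3 - 1*(-2)) + 1*2 = (3 + 2) + 2 = 5 + 2 = 7)
x(L, E) = ⅐ (x(L, E) = 1/7 = ⅐)
((x(-1, 6)*(-3))*0)*C(17) = (((⅐)*(-3))*0)*14 = -3/7*0*14 = 0*14 = 0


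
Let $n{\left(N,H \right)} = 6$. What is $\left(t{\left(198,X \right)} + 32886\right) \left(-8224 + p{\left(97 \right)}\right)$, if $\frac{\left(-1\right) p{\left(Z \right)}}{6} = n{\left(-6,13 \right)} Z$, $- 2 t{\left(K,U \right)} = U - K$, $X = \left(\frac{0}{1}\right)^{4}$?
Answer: $-386452260$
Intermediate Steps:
$X = 0$ ($X = \left(0 \cdot 1\right)^{4} = 0^{4} = 0$)
$t{\left(K,U \right)} = \frac{K}{2} - \frac{U}{2}$ ($t{\left(K,U \right)} = - \frac{U - K}{2} = \frac{K}{2} - \frac{U}{2}$)
$p{\left(Z \right)} = - 36 Z$ ($p{\left(Z \right)} = - 6 \cdot 6 Z = - 36 Z$)
$\left(t{\left(198,X \right)} + 32886\right) \left(-8224 + p{\left(97 \right)}\right) = \left(\left(\frac{1}{2} \cdot 198 - 0\right) + 32886\right) \left(-8224 - 3492\right) = \left(\left(99 + 0\right) + 32886\right) \left(-8224 - 3492\right) = \left(99 + 32886\right) \left(-11716\right) = 32985 \left(-11716\right) = -386452260$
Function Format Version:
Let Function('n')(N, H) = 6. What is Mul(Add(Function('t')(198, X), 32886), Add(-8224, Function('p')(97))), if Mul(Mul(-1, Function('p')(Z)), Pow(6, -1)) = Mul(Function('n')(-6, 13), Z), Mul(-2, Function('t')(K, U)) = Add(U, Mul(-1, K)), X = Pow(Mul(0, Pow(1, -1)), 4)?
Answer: -386452260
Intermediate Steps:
X = 0 (X = Pow(Mul(0, 1), 4) = Pow(0, 4) = 0)
Function('t')(K, U) = Add(Mul(Rational(1, 2), K), Mul(Rational(-1, 2), U)) (Function('t')(K, U) = Mul(Rational(-1, 2), Add(U, Mul(-1, K))) = Add(Mul(Rational(1, 2), K), Mul(Rational(-1, 2), U)))
Function('p')(Z) = Mul(-36, Z) (Function('p')(Z) = Mul(-6, Mul(6, Z)) = Mul(-36, Z))
Mul(Add(Function('t')(198, X), 32886), Add(-8224, Function('p')(97))) = Mul(Add(Add(Mul(Rational(1, 2), 198), Mul(Rational(-1, 2), 0)), 32886), Add(-8224, Mul(-36, 97))) = Mul(Add(Add(99, 0), 32886), Add(-8224, -3492)) = Mul(Add(99, 32886), -11716) = Mul(32985, -11716) = -386452260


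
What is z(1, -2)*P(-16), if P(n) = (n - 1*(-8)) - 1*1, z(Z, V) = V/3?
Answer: 6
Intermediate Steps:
z(Z, V) = V/3 (z(Z, V) = V*(1/3) = V/3)
P(n) = 7 + n (P(n) = (n + 8) - 1 = (8 + n) - 1 = 7 + n)
z(1, -2)*P(-16) = ((1/3)*(-2))*(7 - 16) = -2/3*(-9) = 6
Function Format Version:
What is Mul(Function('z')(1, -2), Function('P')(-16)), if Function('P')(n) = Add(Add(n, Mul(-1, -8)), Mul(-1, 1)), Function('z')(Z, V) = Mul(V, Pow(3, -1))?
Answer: 6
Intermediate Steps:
Function('z')(Z, V) = Mul(Rational(1, 3), V) (Function('z')(Z, V) = Mul(V, Rational(1, 3)) = Mul(Rational(1, 3), V))
Function('P')(n) = Add(7, n) (Function('P')(n) = Add(Add(n, 8), -1) = Add(Add(8, n), -1) = Add(7, n))
Mul(Function('z')(1, -2), Function('P')(-16)) = Mul(Mul(Rational(1, 3), -2), Add(7, -16)) = Mul(Rational(-2, 3), -9) = 6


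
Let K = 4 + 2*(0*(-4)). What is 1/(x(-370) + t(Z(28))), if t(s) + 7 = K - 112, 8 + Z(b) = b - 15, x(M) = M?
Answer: -1/485 ≈ -0.0020619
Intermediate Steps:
K = 4 (K = 4 + 2*0 = 4 + 0 = 4)
Z(b) = -23 + b (Z(b) = -8 + (b - 15) = -8 + (-15 + b) = -23 + b)
t(s) = -115 (t(s) = -7 + (4 - 112) = -7 - 108 = -115)
1/(x(-370) + t(Z(28))) = 1/(-370 - 115) = 1/(-485) = -1/485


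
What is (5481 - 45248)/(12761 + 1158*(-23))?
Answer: 39767/13873 ≈ 2.8665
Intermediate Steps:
(5481 - 45248)/(12761 + 1158*(-23)) = -39767/(12761 - 26634) = -39767/(-13873) = -39767*(-1/13873) = 39767/13873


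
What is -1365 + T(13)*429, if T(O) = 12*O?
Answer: 65559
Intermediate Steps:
-1365 + T(13)*429 = -1365 + (12*13)*429 = -1365 + 156*429 = -1365 + 66924 = 65559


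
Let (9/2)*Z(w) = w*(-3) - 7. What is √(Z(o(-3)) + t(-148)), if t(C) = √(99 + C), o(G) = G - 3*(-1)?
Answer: √(-14 + 63*I)/3 ≈ 1.6756 + 2.0888*I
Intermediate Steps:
o(G) = 3 + G (o(G) = G + 3 = 3 + G)
Z(w) = -14/9 - 2*w/3 (Z(w) = 2*(w*(-3) - 7)/9 = 2*(-3*w - 7)/9 = 2*(-7 - 3*w)/9 = -14/9 - 2*w/3)
√(Z(o(-3)) + t(-148)) = √((-14/9 - 2*(3 - 3)/3) + √(99 - 148)) = √((-14/9 - ⅔*0) + √(-49)) = √((-14/9 + 0) + 7*I) = √(-14/9 + 7*I)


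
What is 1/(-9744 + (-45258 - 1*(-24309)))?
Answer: -1/30693 ≈ -3.2581e-5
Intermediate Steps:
1/(-9744 + (-45258 - 1*(-24309))) = 1/(-9744 + (-45258 + 24309)) = 1/(-9744 - 20949) = 1/(-30693) = -1/30693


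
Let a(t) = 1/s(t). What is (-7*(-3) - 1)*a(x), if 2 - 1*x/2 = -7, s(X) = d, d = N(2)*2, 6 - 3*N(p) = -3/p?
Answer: 4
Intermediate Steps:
N(p) = 2 + 1/p (N(p) = 2 - (-1)/p = 2 + 1/p)
d = 5 (d = (2 + 1/2)*2 = (2 + ½)*2 = (5/2)*2 = 5)
s(X) = 5
x = 18 (x = 4 - 2*(-7) = 4 + 14 = 18)
a(t) = ⅕ (a(t) = 1/5 = ⅕)
(-7*(-3) - 1)*a(x) = (-7*(-3) - 1)*(⅕) = (21 - 1)*(⅕) = 20*(⅕) = 4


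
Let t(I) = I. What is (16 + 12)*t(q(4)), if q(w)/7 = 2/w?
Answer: 98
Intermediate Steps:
q(w) = 14/w (q(w) = 7*(2/w) = 14/w)
(16 + 12)*t(q(4)) = (16 + 12)*(14/4) = 28*(14*(1/4)) = 28*(7/2) = 98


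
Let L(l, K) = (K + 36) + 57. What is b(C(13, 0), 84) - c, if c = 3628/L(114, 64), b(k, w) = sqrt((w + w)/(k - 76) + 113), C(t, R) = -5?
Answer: -3628/157 + sqrt(8985)/9 ≈ -12.576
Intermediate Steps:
b(k, w) = sqrt(113 + 2*w/(-76 + k)) (b(k, w) = sqrt((2*w)/(-76 + k) + 113) = sqrt(2*w/(-76 + k) + 113) = sqrt(113 + 2*w/(-76 + k)))
L(l, K) = 93 + K (L(l, K) = (36 + K) + 57 = 93 + K)
c = 3628/157 (c = 3628/(93 + 64) = 3628/157 ≈ 23.108)
b(C(13, 0), 84) - c = sqrt((-8588 + 2*84 + 113*(-5))/(-76 - 5)) - 1*3628/157 = sqrt((-8588 + 168 - 565)/(-81)) - 3628/157 = sqrt(-1/81*(-8985)) - 3628/157 = sqrt(2995/27) - 3628/157 = sqrt(8985)/9 - 3628/157 = -3628/157 + sqrt(8985)/9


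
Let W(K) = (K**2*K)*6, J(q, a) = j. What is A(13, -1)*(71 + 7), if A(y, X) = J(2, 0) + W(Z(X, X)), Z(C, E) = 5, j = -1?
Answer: 58422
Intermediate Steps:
J(q, a) = -1
W(K) = 6*K**3 (W(K) = K**3*6 = 6*K**3)
A(y, X) = 749 (A(y, X) = -1 + 6*5**3 = -1 + 6*125 = -1 + 750 = 749)
A(13, -1)*(71 + 7) = 749*(71 + 7) = 749*78 = 58422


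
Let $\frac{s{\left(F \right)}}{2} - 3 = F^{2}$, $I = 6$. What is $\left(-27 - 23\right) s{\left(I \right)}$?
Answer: $-3900$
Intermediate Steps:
$s{\left(F \right)} = 6 + 2 F^{2}$
$\left(-27 - 23\right) s{\left(I \right)} = \left(-27 - 23\right) \left(6 + 2 \cdot 6^{2}\right) = - 50 \left(6 + 2 \cdot 36\right) = - 50 \left(6 + 72\right) = \left(-50\right) 78 = -3900$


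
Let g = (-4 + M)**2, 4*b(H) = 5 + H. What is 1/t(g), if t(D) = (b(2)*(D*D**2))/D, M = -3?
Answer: 4/16807 ≈ 0.00023800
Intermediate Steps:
b(H) = 5/4 + H/4 (b(H) = (5 + H)/4 = 5/4 + H/4)
g = 49 (g = (-4 - 3)**2 = (-7)**2 = 49)
t(D) = 7*D**2/4 (t(D) = ((5/4 + (1/4)*2)*(D*D**2))/D = ((5/4 + 1/2)*D**3)/D = (7*D**3/4)/D = 7*D**2/4)
1/t(g) = 1/((7/4)*49**2) = 1/((7/4)*2401) = 1/(16807/4) = 4/16807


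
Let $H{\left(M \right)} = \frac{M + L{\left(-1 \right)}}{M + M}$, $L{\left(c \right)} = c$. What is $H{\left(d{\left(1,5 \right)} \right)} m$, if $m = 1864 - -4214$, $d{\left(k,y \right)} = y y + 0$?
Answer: $\frac{72936}{25} \approx 2917.4$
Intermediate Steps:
$d{\left(k,y \right)} = y^{2}$ ($d{\left(k,y \right)} = y^{2} + 0 = y^{2}$)
$H{\left(M \right)} = \frac{-1 + M}{2 M}$ ($H{\left(M \right)} = \frac{M - 1}{M + M} = \frac{-1 + M}{2 M}$)
$m = 6078$ ($m = 1864 + 4214 = 6078$)
$H{\left(d{\left(1,5 \right)} \right)} m = \frac{-1 + 5^{2}}{2 \cdot 5^{2}} \cdot 6078 = \frac{-1 + 25}{2 \cdot 25} \cdot 6078 = \frac{1}{2} \cdot \frac{1}{25} \cdot 24 \cdot 6078 = \frac{12}{25} \cdot 6078 = \frac{72936}{25}$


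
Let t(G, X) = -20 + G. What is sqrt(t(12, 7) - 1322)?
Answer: I*sqrt(1330) ≈ 36.469*I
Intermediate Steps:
sqrt(t(12, 7) - 1322) = sqrt((-20 + 12) - 1322) = sqrt(-8 - 1322) = sqrt(-1330) = I*sqrt(1330)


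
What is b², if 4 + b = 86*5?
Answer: 181476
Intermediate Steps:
b = 426 (b = -4 + 86*5 = -4 + 430 = 426)
b² = 426² = 181476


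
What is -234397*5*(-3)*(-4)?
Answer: -14063820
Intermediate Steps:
-234397*5*(-3)*(-4) = -(-3515955)*(-4) = -234397*60 = -14063820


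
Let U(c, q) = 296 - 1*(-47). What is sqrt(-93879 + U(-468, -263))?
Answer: 4*I*sqrt(5846) ≈ 305.84*I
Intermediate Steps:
U(c, q) = 343 (U(c, q) = 296 + 47 = 343)
sqrt(-93879 + U(-468, -263)) = sqrt(-93879 + 343) = sqrt(-93536) = 4*I*sqrt(5846)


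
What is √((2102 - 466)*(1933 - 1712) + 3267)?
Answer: √364823 ≈ 604.01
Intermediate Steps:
√((2102 - 466)*(1933 - 1712) + 3267) = √(1636*221 + 3267) = √(361556 + 3267) = √364823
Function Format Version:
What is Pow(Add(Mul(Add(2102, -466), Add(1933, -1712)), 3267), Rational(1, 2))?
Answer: Pow(364823, Rational(1, 2)) ≈ 604.01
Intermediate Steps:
Pow(Add(Mul(Add(2102, -466), Add(1933, -1712)), 3267), Rational(1, 2)) = Pow(Add(Mul(1636, 221), 3267), Rational(1, 2)) = Pow(Add(361556, 3267), Rational(1, 2)) = Pow(364823, Rational(1, 2))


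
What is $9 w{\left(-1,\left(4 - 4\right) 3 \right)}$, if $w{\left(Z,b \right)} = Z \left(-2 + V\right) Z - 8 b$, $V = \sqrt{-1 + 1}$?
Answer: $-18$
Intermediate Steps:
$V = 0$ ($V = \sqrt{0} = 0$)
$w{\left(Z,b \right)} = - 8 b - 2 Z^{2}$ ($w{\left(Z,b \right)} = Z \left(-2 + 0\right) Z - 8 b = Z \left(-2\right) Z - 8 b = - 2 Z Z - 8 b = - 2 Z^{2} - 8 b = - 8 b - 2 Z^{2}$)
$9 w{\left(-1,\left(4 - 4\right) 3 \right)} = 9 \left(- 8 \left(4 - 4\right) 3 - 2 \left(-1\right)^{2}\right) = 9 \left(- 8 \cdot 0 \cdot 3 - 2\right) = 9 \left(\left(-8\right) 0 - 2\right) = 9 \left(0 - 2\right) = 9 \left(-2\right) = -18$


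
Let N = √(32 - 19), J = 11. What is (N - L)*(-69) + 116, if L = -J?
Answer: -643 - 69*√13 ≈ -891.78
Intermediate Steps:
L = -11 (L = -1*11 = -11)
N = √13 ≈ 3.6056
(N - L)*(-69) + 116 = (√13 - 1*(-11))*(-69) + 116 = (√13 + 11)*(-69) + 116 = (11 + √13)*(-69) + 116 = (-759 - 69*√13) + 116 = -643 - 69*√13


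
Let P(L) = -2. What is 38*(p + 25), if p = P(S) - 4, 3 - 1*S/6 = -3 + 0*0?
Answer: 722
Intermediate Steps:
S = 36 (S = 18 - 6*(-3 + 0*0) = 18 - 6*(-3 + 0) = 18 - 6*(-3) = 18 + 18 = 36)
p = -6 (p = -2 - 4 = -6)
38*(p + 25) = 38*(-6 + 25) = 38*19 = 722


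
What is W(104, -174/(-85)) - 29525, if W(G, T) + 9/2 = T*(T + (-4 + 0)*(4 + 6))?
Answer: -427823923/14450 ≈ -29607.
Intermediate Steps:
W(G, T) = -9/2 + T*(-40 + T) (W(G, T) = -9/2 + T*(T + (-4 + 0)*(4 + 6)) = -9/2 + T*(T - 4*10) = -9/2 + T*(T - 40) = -9/2 + T*(-40 + T))
W(104, -174/(-85)) - 29525 = (-9/2 + (-174/(-85))² - (-6960)/(-85)) - 29525 = (-9/2 + (-174*(-1/85))² - (-6960)*(-1)/85) - 29525 = (-9/2 + (174/85)² - 40*174/85) - 29525 = (-9/2 + 30276/7225 - 1392/17) - 29525 = -1187673/14450 - 29525 = -427823923/14450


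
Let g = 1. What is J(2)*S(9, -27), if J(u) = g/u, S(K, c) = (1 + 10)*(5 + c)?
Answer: -121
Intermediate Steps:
S(K, c) = 55 + 11*c (S(K, c) = 11*(5 + c) = 55 + 11*c)
J(u) = 1/u
J(2)*S(9, -27) = (55 + 11*(-27))/2 = (55 - 297)/2 = (½)*(-242) = -121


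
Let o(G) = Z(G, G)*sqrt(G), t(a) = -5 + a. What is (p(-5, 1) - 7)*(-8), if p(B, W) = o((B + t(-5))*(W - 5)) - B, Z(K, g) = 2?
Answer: 16 - 32*sqrt(15) ≈ -107.94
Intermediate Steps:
o(G) = 2*sqrt(G)
p(B, W) = -B + 2*sqrt((-10 + B)*(-5 + W)) (p(B, W) = 2*sqrt((B + (-5 - 5))*(W - 5)) - B = 2*sqrt((B - 10)*(-5 + W)) - B = 2*sqrt((-10 + B)*(-5 + W)) - B = -B + 2*sqrt((-10 + B)*(-5 + W)))
(p(-5, 1) - 7)*(-8) = ((-1*(-5) + 2*sqrt(50 - 10*1 - 5*(-5) - 5*1)) - 7)*(-8) = ((5 + 2*sqrt(50 - 10 + 25 - 5)) - 7)*(-8) = ((5 + 2*sqrt(60)) - 7)*(-8) = ((5 + 2*(2*sqrt(15))) - 7)*(-8) = ((5 + 4*sqrt(15)) - 7)*(-8) = (-2 + 4*sqrt(15))*(-8) = 16 - 32*sqrt(15)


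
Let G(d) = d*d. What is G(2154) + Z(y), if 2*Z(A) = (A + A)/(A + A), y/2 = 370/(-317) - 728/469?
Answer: 9279433/2 ≈ 4.6397e+6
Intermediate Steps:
G(d) = d²
y = -115516/21239 (y = 2*(370/(-317) - 728/469) = 2*(370*(-1/317) - 728*1/469) = 2*(-370/317 - 104/67) = 2*(-57758/21239) = -115516/21239 ≈ -5.4389)
Z(A) = ½ (Z(A) = ((A + A)/(A + A))/2 = ((2*A)/((2*A)))/2 = ((2*A)*(1/(2*A)))/2 = (½)*1 = ½)
G(2154) + Z(y) = 2154² + ½ = 4639716 + ½ = 9279433/2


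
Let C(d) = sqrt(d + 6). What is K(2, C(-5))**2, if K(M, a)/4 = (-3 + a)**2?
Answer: 256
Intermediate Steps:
C(d) = sqrt(6 + d)
K(M, a) = 4*(-3 + a)**2
K(2, C(-5))**2 = (4*(-3 + sqrt(6 - 5))**2)**2 = (4*(-3 + sqrt(1))**2)**2 = (4*(-3 + 1)**2)**2 = (4*(-2)**2)**2 = (4*4)**2 = 16**2 = 256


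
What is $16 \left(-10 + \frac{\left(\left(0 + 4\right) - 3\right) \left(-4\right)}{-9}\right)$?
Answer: $- \frac{1376}{9} \approx -152.89$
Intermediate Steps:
$16 \left(-10 + \frac{\left(\left(0 + 4\right) - 3\right) \left(-4\right)}{-9}\right) = 16 \left(-10 + \left(4 - 3\right) \left(-4\right) \left(- \frac{1}{9}\right)\right) = 16 \left(-10 + 1 \left(-4\right) \left(- \frac{1}{9}\right)\right) = 16 \left(-10 - - \frac{4}{9}\right) = 16 \left(-10 + \frac{4}{9}\right) = 16 \left(- \frac{86}{9}\right) = - \frac{1376}{9}$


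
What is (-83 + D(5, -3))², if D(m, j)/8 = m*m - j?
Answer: 19881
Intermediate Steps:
D(m, j) = -8*j + 8*m² (D(m, j) = 8*(m*m - j) = 8*(m² - j) = -8*j + 8*m²)
(-83 + D(5, -3))² = (-83 + (-8*(-3) + 8*5²))² = (-83 + (24 + 8*25))² = (-83 + (24 + 200))² = (-83 + 224)² = 141² = 19881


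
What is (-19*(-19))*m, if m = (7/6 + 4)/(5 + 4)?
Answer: 11191/54 ≈ 207.24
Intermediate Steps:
m = 31/54 (m = (7*(⅙) + 4)/9 = (7/6 + 4)*(⅑) = (31/6)*(⅑) = 31/54 ≈ 0.57407)
(-19*(-19))*m = -19*(-19)*(31/54) = 361*(31/54) = 11191/54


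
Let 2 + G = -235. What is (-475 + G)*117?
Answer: -83304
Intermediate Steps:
G = -237 (G = -2 - 235 = -237)
(-475 + G)*117 = (-475 - 237)*117 = -712*117 = -83304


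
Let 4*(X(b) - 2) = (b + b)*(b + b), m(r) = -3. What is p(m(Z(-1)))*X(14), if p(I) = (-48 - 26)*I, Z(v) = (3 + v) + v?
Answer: 43956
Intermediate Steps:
Z(v) = 3 + 2*v
X(b) = 2 + b**2 (X(b) = 2 + ((b + b)*(b + b))/4 = 2 + ((2*b)*(2*b))/4 = 2 + (4*b**2)/4 = 2 + b**2)
p(I) = -74*I
p(m(Z(-1)))*X(14) = (-74*(-3))*(2 + 14**2) = 222*(2 + 196) = 222*198 = 43956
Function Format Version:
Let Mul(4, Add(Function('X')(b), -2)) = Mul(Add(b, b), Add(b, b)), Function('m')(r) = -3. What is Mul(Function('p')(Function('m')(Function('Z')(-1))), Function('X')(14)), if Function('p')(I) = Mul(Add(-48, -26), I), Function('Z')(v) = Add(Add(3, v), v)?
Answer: 43956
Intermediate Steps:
Function('Z')(v) = Add(3, Mul(2, v))
Function('X')(b) = Add(2, Pow(b, 2)) (Function('X')(b) = Add(2, Mul(Rational(1, 4), Mul(Add(b, b), Add(b, b)))) = Add(2, Mul(Rational(1, 4), Mul(Mul(2, b), Mul(2, b)))) = Add(2, Mul(Rational(1, 4), Mul(4, Pow(b, 2)))) = Add(2, Pow(b, 2)))
Function('p')(I) = Mul(-74, I)
Mul(Function('p')(Function('m')(Function('Z')(-1))), Function('X')(14)) = Mul(Mul(-74, -3), Add(2, Pow(14, 2))) = Mul(222, Add(2, 196)) = Mul(222, 198) = 43956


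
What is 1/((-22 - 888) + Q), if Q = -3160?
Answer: -1/4070 ≈ -0.00024570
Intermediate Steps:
1/((-22 - 888) + Q) = 1/((-22 - 888) - 3160) = 1/(-910 - 3160) = 1/(-4070) = -1/4070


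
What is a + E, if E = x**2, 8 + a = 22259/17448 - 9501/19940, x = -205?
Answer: 3654635908513/86978280 ≈ 42018.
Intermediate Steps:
a = -626308487/86978280 (a = -8 + (22259/17448 - 9501/19940) = -8 + 69517753/86978280 = -626308487/86978280 ≈ -7.2007)
E = 42025 (E = (-205)**2 = 42025)
a + E = -626308487/86978280 + 42025 = 3654635908513/86978280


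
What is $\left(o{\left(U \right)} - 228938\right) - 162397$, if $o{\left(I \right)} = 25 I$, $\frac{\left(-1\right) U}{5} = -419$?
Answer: $-338960$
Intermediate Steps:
$U = 2095$ ($U = \left(-5\right) \left(-419\right) = 2095$)
$\left(o{\left(U \right)} - 228938\right) - 162397 = \left(25 \cdot 2095 - 228938\right) - 162397 = \left(52375 - 228938\right) - 162397 = -176563 - 162397 = -338960$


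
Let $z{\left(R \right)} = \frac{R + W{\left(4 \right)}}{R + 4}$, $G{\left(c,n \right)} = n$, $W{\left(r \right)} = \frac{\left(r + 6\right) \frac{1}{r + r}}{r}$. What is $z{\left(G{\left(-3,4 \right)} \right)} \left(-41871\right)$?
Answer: $- \frac{2889099}{128} \approx -22571.0$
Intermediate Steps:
$W{\left(r \right)} = \frac{6 + r}{2 r^{2}}$ ($W{\left(r \right)} = \frac{\left(6 + r\right) \frac{1}{2 r}}{r} = \frac{\frac{1}{2} \frac{1}{r} \left(6 + r\right)}{r} = \frac{6 + r}{2 r^{2}}$)
$z{\left(R \right)} = \frac{\frac{5}{16} + R}{4 + R}$ ($z{\left(R \right)} = \frac{R + \frac{6 + 4}{2 \cdot 16}}{R + 4} = \frac{R + \frac{1}{2} \cdot \frac{1}{16} \cdot 10}{4 + R} = \frac{R + \frac{5}{16}}{4 + R} = \frac{\frac{5}{16} + R}{4 + R}$)
$z{\left(G{\left(-3,4 \right)} \right)} \left(-41871\right) = \frac{\frac{5}{16} + 4}{4 + 4} \left(-41871\right) = \frac{1}{8} \cdot \frac{69}{16} \left(-41871\right) = \frac{69}{128} \left(-41871\right) = - \frac{2889099}{128}$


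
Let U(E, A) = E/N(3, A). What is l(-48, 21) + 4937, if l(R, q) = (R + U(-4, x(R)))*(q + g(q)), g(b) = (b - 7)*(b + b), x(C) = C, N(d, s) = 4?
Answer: -24904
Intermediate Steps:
U(E, A) = E/4
g(b) = 2*b*(-7 + b) (g(b) = (-7 + b)*(2*b) = 2*b*(-7 + b))
l(R, q) = (-1 + R)*(q + 2*q*(-7 + q)) (l(R, q) = (R + (¼)*(-4))*(q + 2*q*(-7 + q)) = (R - 1)*(q + 2*q*(-7 + q)) = (-1 + R)*(q + 2*q*(-7 + q)))
l(-48, 21) + 4937 = 21*(13 - 48 - 2*21 + 2*(-48)*(-7 + 21)) + 4937 = 21*(13 - 48 - 42 + 2*(-48)*14) + 4937 = 21*(13 - 48 - 42 - 1344) + 4937 = 21*(-1421) + 4937 = -29841 + 4937 = -24904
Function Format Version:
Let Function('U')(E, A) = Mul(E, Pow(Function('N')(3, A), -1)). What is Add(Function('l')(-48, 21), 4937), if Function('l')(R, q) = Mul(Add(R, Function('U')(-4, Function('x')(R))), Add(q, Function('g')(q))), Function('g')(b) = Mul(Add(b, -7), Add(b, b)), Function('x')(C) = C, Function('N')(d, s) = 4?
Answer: -24904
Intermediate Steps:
Function('U')(E, A) = Mul(Rational(1, 4), E) (Function('U')(E, A) = Mul(E, Pow(4, -1)) = Mul(E, Rational(1, 4)) = Mul(Rational(1, 4), E))
Function('g')(b) = Mul(2, b, Add(-7, b)) (Function('g')(b) = Mul(Add(-7, b), Mul(2, b)) = Mul(2, b, Add(-7, b)))
Function('l')(R, q) = Mul(Add(-1, R), Add(q, Mul(2, q, Add(-7, q)))) (Function('l')(R, q) = Mul(Add(R, Mul(Rational(1, 4), -4)), Add(q, Mul(2, q, Add(-7, q)))) = Mul(Add(R, -1), Add(q, Mul(2, q, Add(-7, q)))) = Mul(Add(-1, R), Add(q, Mul(2, q, Add(-7, q)))))
Add(Function('l')(-48, 21), 4937) = Add(Mul(21, Add(13, -48, Mul(-2, 21), Mul(2, -48, Add(-7, 21)))), 4937) = Add(Mul(21, Add(13, -48, -42, Mul(2, -48, 14))), 4937) = Add(Mul(21, Add(13, -48, -42, -1344)), 4937) = Add(Mul(21, -1421), 4937) = Add(-29841, 4937) = -24904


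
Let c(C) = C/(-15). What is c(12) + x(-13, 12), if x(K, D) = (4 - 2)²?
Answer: 16/5 ≈ 3.2000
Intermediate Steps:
c(C) = -C/15 (c(C) = C*(-1/15) = -C/15)
x(K, D) = 4 (x(K, D) = 2² = 4)
c(12) + x(-13, 12) = -1/15*12 + 4 = -⅘ + 4 = 16/5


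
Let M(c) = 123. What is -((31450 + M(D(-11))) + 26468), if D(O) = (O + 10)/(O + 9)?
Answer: -58041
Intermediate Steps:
D(O) = (10 + O)/(9 + O)
-((31450 + M(D(-11))) + 26468) = -((31450 + 123) + 26468) = -(31573 + 26468) = -1*58041 = -58041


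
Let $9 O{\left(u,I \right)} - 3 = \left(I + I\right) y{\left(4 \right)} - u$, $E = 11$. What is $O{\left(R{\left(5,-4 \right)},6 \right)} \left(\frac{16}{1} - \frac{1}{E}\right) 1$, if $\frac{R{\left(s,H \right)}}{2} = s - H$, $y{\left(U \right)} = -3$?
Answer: $- \frac{2975}{33} \approx -90.151$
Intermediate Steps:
$R{\left(s,H \right)} = - 2 H + 2 s$ ($R{\left(s,H \right)} = 2 \left(s - H\right) = - 2 H + 2 s$)
$O{\left(u,I \right)} = \frac{1}{3} - \frac{2 I}{3} - \frac{u}{9}$ ($O{\left(u,I \right)} = \frac{1}{3} + \frac{\left(I + I\right) \left(-3\right) - u}{9} = \frac{1}{3} + \frac{2 I \left(-3\right) - u}{9} = \frac{1}{3} + \frac{- 6 I - u}{9} = \frac{1}{3} + \frac{- u - 6 I}{9} = \frac{1}{3} - \left(\frac{u}{9} + \frac{2 I}{3}\right) = \frac{1}{3} - \frac{2 I}{3} - \frac{u}{9}$)
$O{\left(R{\left(5,-4 \right)},6 \right)} \left(\frac{16}{1} - \frac{1}{E}\right) 1 = \left(\frac{1}{3} - 4 - \frac{\left(-2\right) \left(-4\right) + 2 \cdot 5}{9}\right) \left(\frac{16}{1} - \frac{1}{11}\right) 1 = \left(\frac{1}{3} - 4 - \frac{8 + 10}{9}\right) \left(16 \cdot 1 - \frac{1}{11}\right) 1 = \left(\frac{1}{3} - 4 - 2\right) \left(16 - \frac{1}{11}\right) 1 = \left(\frac{1}{3} - 4 - 2\right) \frac{175}{11} \cdot 1 = \left(- \frac{17}{3}\right) \frac{175}{11} \cdot 1 = \left(- \frac{2975}{33}\right) 1 = - \frac{2975}{33}$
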